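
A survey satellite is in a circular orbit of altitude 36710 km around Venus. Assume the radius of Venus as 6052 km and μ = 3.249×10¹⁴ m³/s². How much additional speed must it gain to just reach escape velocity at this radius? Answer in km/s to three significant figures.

Δv ≈ 1.14 km/s

r = 6052 + 36710 = 42762 km = 4.2762×10⁷ m.
Circular speed v_c = √(μ/r) = 2756 m/s.
Escape speed v_esc = √(2μ/r) = √2 × v_c = 3898 m/s.
Δv = v_esc − v_c = 1142 m/s = 1.142 km/s.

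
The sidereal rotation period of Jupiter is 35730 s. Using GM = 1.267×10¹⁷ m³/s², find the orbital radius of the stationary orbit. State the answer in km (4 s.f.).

r_sync ≈ 1.600×10⁵ km

A synchronous orbit has period T, so by Kepler's third law a = (μT²/4π²)^(1/3).
μT²/4π² = 1.267×10¹⁷ × (3.573×10⁴)² / 39.48 = 4.097×10²⁴ m³.
a = 1.600×10⁸ m = 1.6002×10⁵ km.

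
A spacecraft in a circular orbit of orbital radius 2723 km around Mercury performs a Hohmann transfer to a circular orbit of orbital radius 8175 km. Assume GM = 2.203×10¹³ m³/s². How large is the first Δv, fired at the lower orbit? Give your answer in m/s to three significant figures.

Δv ≈ 640 m/s

r₁ = 2723 km = 2.723×10⁶ m.
r₂ = 8175 km = 8.175×10⁶ m.
Transfer ellipse a_t = (r₁ + r₂)/2 = 5.449×10⁶ m.
At r₁: circular v_c1 = √(μ/r₁) = 2844 m/s; transfer-periherm v_p = √[μ(2/r₁ − 1/a_t)] = 3484 m/s.
Δv₁ = v_p − v_c1 = 639.6 m/s.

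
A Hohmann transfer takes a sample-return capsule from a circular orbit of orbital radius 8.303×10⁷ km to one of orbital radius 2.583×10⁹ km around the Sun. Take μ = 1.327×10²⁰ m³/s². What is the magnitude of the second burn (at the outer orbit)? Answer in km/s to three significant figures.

Δv ≈ 5.38 km/s

r₁ = 8.303×10⁷ km = 8.303×10¹⁰ m.
r₂ = 2.583×10⁹ km = 2.583×10¹² m.
Transfer ellipse a_t = (r₁ + r₂)/2 = 1.333×10¹² m.
At r₁: circular v_c1 = √(μ/r₁) = 39980 m/s; transfer-perihelion v_p = √[μ(2/r₁ − 1/a_t)] = 55650 m/s.
At r₂: circular v_c2 = √(μ/r₂) = 7168 m/s; transfer-aphelion v_a = √[μ(2/r₂ − 1/a_t)] = 1789 m/s.
Δv₂ = v_c2 − v_a = 5379 m/s.
= 5.379 km/s.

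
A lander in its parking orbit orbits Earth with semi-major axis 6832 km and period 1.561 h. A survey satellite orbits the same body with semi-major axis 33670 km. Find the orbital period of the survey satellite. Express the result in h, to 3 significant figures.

T₂ ≈ 17.1 h

Kepler's third law: T² ∝ a³, so T₂ = T₁ (a₂/a₁)^(3/2).
a₂/a₁ = 4.928, (a₂/a₁)^(3/2) = 10.94.
T₂ = 1.561 × 10.94 = 17.08 h.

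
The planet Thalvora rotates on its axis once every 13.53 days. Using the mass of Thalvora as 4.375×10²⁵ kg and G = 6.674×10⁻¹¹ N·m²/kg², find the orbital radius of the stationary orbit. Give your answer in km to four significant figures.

μ = GM = 6.674×10⁻¹¹ × 4.375×10²⁵ = 2.920×10¹⁵ m³/s².
T = 13.53 days = 1.169×10⁶ s.
A synchronous orbit has period T, so by Kepler's third law a = (μT²/4π²)^(1/3).
μT²/4π² = 2.920×10¹⁵ × (1.169×10⁶)² / 39.48 = 1.011×10²⁶ m³.
a = 4.658×10⁸ m = 4.6581×10⁵ km.

r_sync ≈ 4.658×10⁵ km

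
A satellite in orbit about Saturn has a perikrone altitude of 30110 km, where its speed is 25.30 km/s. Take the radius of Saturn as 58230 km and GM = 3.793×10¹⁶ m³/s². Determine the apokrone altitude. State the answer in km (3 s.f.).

apokrone altitude ≈ 2.00×10⁵ km

r_p = 58230 + 30110 = 88340 km = 8.834×10⁷ m.
Specific energy ε = v²/2 − μ/r = -1.093×10⁸ J/kg, so a = −μ/(2ε) = 1.735×10⁸ m.
The apsides satisfy r_p + r_a = 2a, so the apokrone radius is 2a − r_p = 2.586×10⁸ m = 2.5863×10⁵ km.
Apokrone altitude = 2.5863×10⁵ − 58230 = 2.0040×10⁵ km.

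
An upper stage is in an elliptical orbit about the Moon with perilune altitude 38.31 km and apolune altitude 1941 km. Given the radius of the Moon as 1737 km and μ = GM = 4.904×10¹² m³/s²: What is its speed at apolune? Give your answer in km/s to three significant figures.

r_p = 1737 + 38.31 = 1775.3 km = 1.7753×10⁶ m.
r_a = 1737 + 1941 = 3678.0 km = 3.6780×10⁶ m.
Semi-major axis a = (r_p + r_a)/2 = 2726.7 km = 2.727×10⁶ m.
Vis-viva: v² = μ(2/r − 1/a) = 4.904×10¹² × (5.438×10⁻⁷ − 3.667×10⁻⁷) = 8.681×10⁵ m²/s².
v = 931.7 m/s = 0.9317 km/s.

v ≈ 0.932 km/s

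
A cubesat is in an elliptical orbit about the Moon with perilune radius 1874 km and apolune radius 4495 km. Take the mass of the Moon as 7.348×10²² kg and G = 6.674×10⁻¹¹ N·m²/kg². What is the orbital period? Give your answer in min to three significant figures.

T ≈ 269 min

μ = GM = 6.674×10⁻¹¹ × 7.348×10²² = 4.904×10¹² m³/s².
Semi-major axis a = (r_p + r_a)/2 = (1874.0 + 4495.0)/2 = 3184.5 km = 3.184×10⁶ m.
By Kepler's third law T = 2π√(a³/μ) = 2π × 2.566×10³ = 1.612×10⁴ s.
= 268.7 min.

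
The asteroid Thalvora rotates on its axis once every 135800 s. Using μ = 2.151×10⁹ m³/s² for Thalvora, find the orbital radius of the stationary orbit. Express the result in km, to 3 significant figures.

A synchronous orbit has period T, so by Kepler's third law a = (μT²/4π²)^(1/3).
μT²/4π² = 2.151×10⁹ × (1.358×10⁵)² / 39.48 = 1.005×10¹⁸ m³.
a = 1.002×10⁶ m = 1001.6 km.

r_sync ≈ 1000 km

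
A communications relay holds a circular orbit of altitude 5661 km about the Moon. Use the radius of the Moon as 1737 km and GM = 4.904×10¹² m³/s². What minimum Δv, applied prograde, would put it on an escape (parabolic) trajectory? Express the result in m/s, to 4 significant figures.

r = 1737 + 5661 = 7398.0 km = 7.3980×10⁶ m.
Circular speed v_c = √(μ/r) = 814.2 m/s.
Escape speed v_esc = √(2μ/r) = √2 × v_c = 1151 m/s.
Δv = v_esc − v_c = 337.2 m/s.

Δv ≈ 337.2 m/s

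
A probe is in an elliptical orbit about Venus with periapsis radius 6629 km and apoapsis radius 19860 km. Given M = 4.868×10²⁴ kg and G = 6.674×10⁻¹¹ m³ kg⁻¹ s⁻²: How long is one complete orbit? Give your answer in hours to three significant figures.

μ = GM = 6.674×10⁻¹¹ × 4.868×10²⁴ = 3.249×10¹⁴ m³/s².
Semi-major axis a = (r_p + r_a)/2 = (6629.0 + 19860)/2 = 13244 km = 1.324×10⁷ m.
By Kepler's third law T = 2π√(a³/μ) = 2π × 2.674×10³ = 1.680×10⁴ s.
= 4.667 hours.

T ≈ 4.67 hours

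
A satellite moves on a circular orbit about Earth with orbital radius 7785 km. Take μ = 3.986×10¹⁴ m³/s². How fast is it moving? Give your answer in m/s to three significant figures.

v ≈ 7160 m/s

r = 7785 km = 7.785×10⁶ m.
For a circular orbit v = √(μ/r) = √(3.986×10¹⁴ / 7.785×10⁶) = √(5.120×10⁷) = 7155 m/s.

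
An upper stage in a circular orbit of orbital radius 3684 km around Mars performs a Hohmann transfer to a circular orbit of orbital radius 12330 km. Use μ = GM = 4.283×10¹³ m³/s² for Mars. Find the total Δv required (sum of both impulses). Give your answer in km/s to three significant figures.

r₁ = 3684 km = 3.684×10⁶ m.
r₂ = 12330 km = 1.233×10⁷ m.
Transfer ellipse a_t = (r₁ + r₂)/2 = 8.007×10⁶ m.
At r₁: circular v_c1 = √(μ/r₁) = 3410 m/s; transfer-periapsis v_p = √[μ(2/r₁ − 1/a_t)] = 4231 m/s.
Δv₁ = v_p − v_c1 = 821.5 m/s.
At r₂: circular v_c2 = √(μ/r₂) = 1864 m/s; transfer-apoapsis v_a = √[μ(2/r₂ − 1/a_t)] = 1264 m/s.
Δv₂ = v_c2 − v_a = 599.6 m/s.
Total Δv = Δv₁ + Δv₂ = 1421 m/s = 1.421 km/s.

Δv_total ≈ 1.42 km/s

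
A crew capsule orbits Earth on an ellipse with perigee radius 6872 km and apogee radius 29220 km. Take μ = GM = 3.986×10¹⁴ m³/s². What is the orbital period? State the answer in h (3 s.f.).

T ≈ 6.70 h

Semi-major axis a = (r_p + r_a)/2 = (6872.0 + 29220)/2 = 18046 km = 1.805×10⁷ m.
By Kepler's third law T = 2π√(a³/μ) = 2π × 3.840×10³ = 2.413×10⁴ s.
= 6.702 h.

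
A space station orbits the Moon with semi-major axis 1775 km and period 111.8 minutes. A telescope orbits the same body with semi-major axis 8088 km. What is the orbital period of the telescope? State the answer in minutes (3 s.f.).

Kepler's third law: T² ∝ a³, so T₂ = T₁ (a₂/a₁)^(3/2).
a₂/a₁ = 4.557, (a₂/a₁)^(3/2) = 9.727.
T₂ = 111.8 × 9.727 = 1087 minutes.

T₂ ≈ 1090 minutes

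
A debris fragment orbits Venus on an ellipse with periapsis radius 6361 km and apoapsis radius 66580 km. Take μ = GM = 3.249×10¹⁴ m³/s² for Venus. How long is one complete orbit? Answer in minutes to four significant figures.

T ≈ 1280 minutes

Semi-major axis a = (r_p + r_a)/2 = (6361.0 + 66580)/2 = 36470 km = 3.647×10⁷ m.
By Kepler's third law T = 2π√(a³/μ) = 2π × 1.222×10⁴ = 7.677×10⁴ s.
= 1280 minutes.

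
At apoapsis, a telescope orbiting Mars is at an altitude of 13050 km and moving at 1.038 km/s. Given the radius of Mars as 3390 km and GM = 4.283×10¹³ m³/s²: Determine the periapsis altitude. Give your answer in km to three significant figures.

r_a = 3390 + 13050 = 16440 km = 1.644×10⁷ m.
Specific energy ε = v²/2 − μ/r = -2.067×10⁶ J/kg, so a = −μ/(2ε) = 1.036×10⁷ m.
The apsides satisfy r_p + r_a = 2a, so the periapsis radius is 2a − r_a = 4.286×10⁶ m = 4285.8 km.
Periapsis altitude = 4285.8 − 3390 = 895.77 km.

periapsis altitude ≈ 896 km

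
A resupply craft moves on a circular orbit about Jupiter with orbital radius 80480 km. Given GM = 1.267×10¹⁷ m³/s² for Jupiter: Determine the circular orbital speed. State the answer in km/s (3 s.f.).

v ≈ 39.7 km/s

r = 80480 km = 8.048×10⁷ m.
For a circular orbit v = √(μ/r) = √(1.267×10¹⁷ / 8.048×10⁷) = √(1.574×10⁹) = 39680 m/s.
That is 39.68 km/s.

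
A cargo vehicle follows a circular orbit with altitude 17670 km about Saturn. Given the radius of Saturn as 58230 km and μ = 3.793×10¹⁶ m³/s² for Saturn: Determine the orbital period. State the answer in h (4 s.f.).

T ≈ 5.926 h

r = 58230 + 17670 = 75900 km = 7.5900×10⁷ m.
Kepler's third law: T = 2π√(r³/μ) = 2π√((7.590×10⁷)³ / 3.793×10¹⁶).
r³/μ = 1.153×10⁷ s², so T = 2π × 3.395×10³ = 2.133×10⁴ s.
Converting: 2.133×10⁴ s ÷ 3600 = 5.926 h.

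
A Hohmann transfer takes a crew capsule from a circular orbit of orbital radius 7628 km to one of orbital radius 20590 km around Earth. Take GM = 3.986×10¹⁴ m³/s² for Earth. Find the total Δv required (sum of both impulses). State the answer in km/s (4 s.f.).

r₁ = 7628 km = 7.628×10⁶ m.
r₂ = 20590 km = 2.059×10⁷ m.
Transfer ellipse a_t = (r₁ + r₂)/2 = 1.411×10⁷ m.
At r₁: circular v_c1 = √(μ/r₁) = 7229 m/s; transfer-perigee v_p = √[μ(2/r₁ − 1/a_t)] = 8733 m/s.
Δv₁ = v_p − v_c1 = 1504 m/s.
At r₂: circular v_c2 = √(μ/r₂) = 4400 m/s; transfer-apogee v_a = √[μ(2/r₂ − 1/a_t)] = 3235 m/s.
Δv₂ = v_c2 − v_a = 1165 m/s.
Total Δv = Δv₁ + Δv₂ = 2669 m/s = 2.669 km/s.

Δv_total ≈ 2.669 km/s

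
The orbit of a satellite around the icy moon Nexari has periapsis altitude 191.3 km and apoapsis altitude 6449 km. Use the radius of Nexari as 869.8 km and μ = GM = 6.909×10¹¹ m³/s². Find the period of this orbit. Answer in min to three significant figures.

T ≈ 1080 min

r_p = 869.8 + 191.3 = 1061.1 km = 1.0611×10⁶ m.
r_a = 869.8 + 6449 = 7318.8 km = 7.3188×10⁶ m.
Semi-major axis a = (r_p + r_a)/2 = (1061.1 + 7318.8)/2 = 4189.9 km = 4.190×10⁶ m.
By Kepler's third law T = 2π√(a³/μ) = 2π × 1.032×10⁴ = 6.483×10⁴ s.
= 1081 min.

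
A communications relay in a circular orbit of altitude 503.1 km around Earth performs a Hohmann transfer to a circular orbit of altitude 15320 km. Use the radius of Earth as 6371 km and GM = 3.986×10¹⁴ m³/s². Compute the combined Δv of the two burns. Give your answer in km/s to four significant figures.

Δv_total ≈ 3.082 km/s

r₁ = 6371 + 503.1 = 6874.1 km = 6.8741×10⁶ m.
r₂ = 6371 + 15320 = 21691 km = 2.1691×10⁷ m.
Transfer ellipse a_t = (r₁ + r₂)/2 = 1.428×10⁷ m.
At r₁: circular v_c1 = √(μ/r₁) = 7615 m/s; transfer-perigee v_p = √[μ(2/r₁ − 1/a_t)] = 9384 m/s.
Δv₁ = v_p − v_c1 = 1769 m/s.
At r₂: circular v_c2 = √(μ/r₂) = 4287 m/s; transfer-apogee v_a = √[μ(2/r₂ − 1/a_t)] = 2974 m/s.
Δv₂ = v_c2 − v_a = 1313 m/s.
Total Δv = Δv₁ + Δv₂ = 3082 m/s = 3.082 km/s.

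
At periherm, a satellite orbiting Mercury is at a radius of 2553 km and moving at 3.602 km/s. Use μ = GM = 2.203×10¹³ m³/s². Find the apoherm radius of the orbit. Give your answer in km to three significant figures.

apoherm radius ≈ 7730 km

r_p = 2.553×10⁶ m.
Specific energy ε = v²/2 − μ/r = -2.142×10⁶ J/kg, so a = −μ/(2ε) = 5.143×10⁶ m.
The apsides satisfy r_p + r_a = 2a, so the apoherm radius is 2a − r_p = 7.732×10⁶ m = 7732.4 km.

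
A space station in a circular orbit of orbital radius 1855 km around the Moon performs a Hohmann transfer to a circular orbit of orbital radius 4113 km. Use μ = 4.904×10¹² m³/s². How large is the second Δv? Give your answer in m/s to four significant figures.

r₁ = 1855 km = 1.855×10⁶ m.
r₂ = 4113 km = 4.113×10⁶ m.
Transfer ellipse a_t = (r₁ + r₂)/2 = 2.984×10⁶ m.
At r₁: circular v_c1 = √(μ/r₁) = 1626 m/s; transfer-perilune v_p = √[μ(2/r₁ − 1/a_t)] = 1909 m/s.
At r₂: circular v_c2 = √(μ/r₂) = 1092 m/s; transfer-apolune v_a = √[μ(2/r₂ − 1/a_t)] = 860.9 m/s.
Δv₂ = v_c2 − v_a = 231.0 m/s.

Δv ≈ 231.0 m/s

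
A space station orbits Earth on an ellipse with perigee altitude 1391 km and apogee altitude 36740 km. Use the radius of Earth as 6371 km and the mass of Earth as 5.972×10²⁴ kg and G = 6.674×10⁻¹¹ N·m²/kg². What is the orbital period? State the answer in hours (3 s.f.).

μ = GM = 6.674×10⁻¹¹ × 5.972×10²⁴ = 3.986×10¹⁴ m³/s².
r_p = 6371 + 1391 = 7762.0 km = 7.7620×10⁶ m.
r_a = 6371 + 36740 = 43111 km = 4.3111×10⁷ m.
Semi-major axis a = (r_p + r_a)/2 = (7762.0 + 43111)/2 = 25436 km = 2.544×10⁷ m.
By Kepler's third law T = 2π√(a³/μ) = 2π × 6.426×10³ = 4.038×10⁴ s.
= 11.22 hours.

T ≈ 11.2 hours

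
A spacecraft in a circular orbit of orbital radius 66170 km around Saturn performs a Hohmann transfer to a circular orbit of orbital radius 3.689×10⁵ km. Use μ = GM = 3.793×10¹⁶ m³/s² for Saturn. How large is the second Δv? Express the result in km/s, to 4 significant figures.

r₁ = 66170 km = 6.617×10⁷ m.
r₂ = 3.689×10⁵ km = 3.689×10⁸ m.
Transfer ellipse a_t = (r₁ + r₂)/2 = 2.175×10⁸ m.
At r₁: circular v_c1 = √(μ/r₁) = 23940 m/s; transfer-perikrone v_p = √[μ(2/r₁ − 1/a_t)] = 31180 m/s.
At r₂: circular v_c2 = √(μ/r₂) = 10140 m/s; transfer-apokrone v_a = √[μ(2/r₂ − 1/a_t)] = 5592 m/s.
Δv₂ = v_c2 − v_a = 4548 m/s.
= 4.548 km/s.

Δv ≈ 4.548 km/s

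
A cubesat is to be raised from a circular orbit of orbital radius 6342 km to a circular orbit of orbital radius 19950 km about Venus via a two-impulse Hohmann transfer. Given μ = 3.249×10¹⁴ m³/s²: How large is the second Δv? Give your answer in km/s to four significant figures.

r₁ = 6342 km = 6.342×10⁶ m.
r₂ = 19950 km = 1.995×10⁷ m.
Transfer ellipse a_t = (r₁ + r₂)/2 = 1.315×10⁷ m.
At r₁: circular v_c1 = √(μ/r₁) = 7158 m/s; transfer-periapsis v_p = √[μ(2/r₁ − 1/a_t)] = 8817 m/s.
At r₂: circular v_c2 = √(μ/r₂) = 4036 m/s; transfer-apoapsis v_a = √[μ(2/r₂ − 1/a_t)] = 2803 m/s.
Δv₂ = v_c2 − v_a = 1233 m/s.
= 1.233 km/s.

Δv ≈ 1.233 km/s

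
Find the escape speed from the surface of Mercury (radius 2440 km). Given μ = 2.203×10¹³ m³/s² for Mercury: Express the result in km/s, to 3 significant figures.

r = R = 2.440×10⁶ m.
Escape speed v_esc = √(2μ/r) = √(2 × 2.203×10¹³ / 2.440×10⁶) = √(1.806×10⁷) = 4249 m/s.
= 4.249 km/s.

v_esc ≈ 4.25 km/s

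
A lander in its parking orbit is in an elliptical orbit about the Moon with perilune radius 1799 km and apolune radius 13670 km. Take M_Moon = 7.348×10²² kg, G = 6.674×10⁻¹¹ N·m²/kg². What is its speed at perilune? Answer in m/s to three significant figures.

v ≈ 2190 m/s

μ = GM = 6.674×10⁻¹¹ × 7.348×10²² = 4.904×10¹² m³/s².
Semi-major axis a = (r_p + r_a)/2 = 7734.5 km = 7.734×10⁶ m.
Vis-viva: v² = μ(2/r − 1/a) = 4.904×10¹² × (1.112×10⁻⁶ − 1.293×10⁻⁷) = 4.818×10⁶ m²/s².
v = 2195 m/s.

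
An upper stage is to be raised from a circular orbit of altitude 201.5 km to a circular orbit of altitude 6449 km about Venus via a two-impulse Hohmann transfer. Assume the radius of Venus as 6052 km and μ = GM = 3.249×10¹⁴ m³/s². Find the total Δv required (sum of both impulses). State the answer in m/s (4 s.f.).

Δv_total ≈ 2049 m/s

r₁ = 6052 + 201.5 = 6253.5 km = 6.2535×10⁶ m.
r₂ = 6052 + 6449 = 12501 km = 1.2501×10⁷ m.
Transfer ellipse a_t = (r₁ + r₂)/2 = 9.377×10⁶ m.
At r₁: circular v_c1 = √(μ/r₁) = 7208 m/s; transfer-periapsis v_p = √[μ(2/r₁ − 1/a_t)] = 8322 m/s.
Δv₁ = v_p − v_c1 = 1114 m/s.
At r₂: circular v_c2 = √(μ/r₂) = 5098 m/s; transfer-apoapsis v_a = √[μ(2/r₂ − 1/a_t)] = 4163 m/s.
Δv₂ = v_c2 − v_a = 934.8 m/s.
Total Δv = Δv₁ + Δv₂ = 2049 m/s.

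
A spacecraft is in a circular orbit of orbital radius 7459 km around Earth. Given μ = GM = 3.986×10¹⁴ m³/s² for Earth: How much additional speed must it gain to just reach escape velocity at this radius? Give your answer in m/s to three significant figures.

Δv ≈ 3030 m/s

r = 7459 km = 7.459×10⁶ m.
Circular speed v_c = √(μ/r) = 7310 m/s.
Escape speed v_esc = √(2μ/r) = √2 × v_c = 10340 m/s.
Δv = v_esc − v_c = 3028 m/s.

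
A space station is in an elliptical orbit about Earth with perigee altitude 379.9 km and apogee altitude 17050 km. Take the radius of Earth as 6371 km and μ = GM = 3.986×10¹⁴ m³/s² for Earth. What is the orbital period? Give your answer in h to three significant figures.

T ≈ 5.12 h

r_p = 6371 + 379.9 = 6750.9 km = 6.7509×10⁶ m.
r_a = 6371 + 17050 = 23421 km = 2.3421×10⁷ m.
Semi-major axis a = (r_p + r_a)/2 = (6750.9 + 23421)/2 = 15086 km = 1.509×10⁷ m.
By Kepler's third law T = 2π√(a³/μ) = 2π × 2.935×10³ = 1.844×10⁴ s.
= 5.122 h.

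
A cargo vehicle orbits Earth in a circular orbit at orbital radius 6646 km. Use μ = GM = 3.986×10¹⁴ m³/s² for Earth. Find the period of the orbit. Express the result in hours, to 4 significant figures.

T ≈ 1.498 hours

r = 6646 km = 6.646×10⁶ m.
Kepler's third law: T = 2π√(r³/μ) = 2π√((6.646×10⁶)³ / 3.986×10¹⁴).
r³/μ = 7.365×10⁵ s², so T = 2π × 8.582×10² = 5.392×10³ s.
Converting: 5.392×10³ s ÷ 3600 = 1.498 hours.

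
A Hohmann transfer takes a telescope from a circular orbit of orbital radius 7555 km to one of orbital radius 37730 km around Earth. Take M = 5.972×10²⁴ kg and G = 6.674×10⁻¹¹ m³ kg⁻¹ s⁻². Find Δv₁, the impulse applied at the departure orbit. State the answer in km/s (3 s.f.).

Δv ≈ 2.11 km/s

μ = GM = 6.674×10⁻¹¹ × 5.972×10²⁴ = 3.986×10¹⁴ m³/s².
r₁ = 7555 km = 7.555×10⁶ m.
r₂ = 37730 km = 3.773×10⁷ m.
Transfer ellipse a_t = (r₁ + r₂)/2 = 2.264×10⁷ m.
At r₁: circular v_c1 = √(μ/r₁) = 7263 m/s; transfer-perigee v_p = √[μ(2/r₁ − 1/a_t)] = 9376 m/s.
Δv₁ = v_p − v_c1 = 2113 m/s.
= 2.113 km/s.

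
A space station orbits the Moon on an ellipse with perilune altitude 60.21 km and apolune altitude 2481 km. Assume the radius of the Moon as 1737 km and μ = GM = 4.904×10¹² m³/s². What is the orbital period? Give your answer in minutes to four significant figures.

r_p = 1737 + 60.21 = 1797.2 km = 1.7972×10⁶ m.
r_a = 1737 + 2481 = 4218.0 km = 4.2180×10⁶ m.
Semi-major axis a = (r_p + r_a)/2 = (1797.2 + 4218.0)/2 = 3007.6 km = 3.008×10⁶ m.
By Kepler's third law T = 2π√(a³/μ) = 2π × 2.355×10³ = 1.480×10⁴ s.
= 246.7 minutes.

T ≈ 246.7 minutes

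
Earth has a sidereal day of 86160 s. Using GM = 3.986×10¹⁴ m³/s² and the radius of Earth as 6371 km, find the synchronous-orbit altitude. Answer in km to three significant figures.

A synchronous orbit has period T, so by Kepler's third law a = (μT²/4π²)^(1/3).
μT²/4π² = 3.986×10¹⁴ × (8.616×10⁴)² / 39.48 = 7.495×10²² m³.
a = 4.216×10⁷ m = 42163 km.
Altitude h = a − R = 42163 − 6371 = 35792 km.

h_sync ≈ 35800 km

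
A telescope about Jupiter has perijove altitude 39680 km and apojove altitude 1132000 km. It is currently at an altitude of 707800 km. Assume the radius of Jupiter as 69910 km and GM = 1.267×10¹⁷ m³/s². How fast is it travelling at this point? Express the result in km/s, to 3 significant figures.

r_p = 69910 + 39680 = 109590 km = 1.0959×10⁸ m.
r_a = 69910 + 1132000 = 1201900 km = 1.2019×10⁹ m.
r = 69910 + 707800 = 7.7771×10⁵ km = 7.777×10⁸ m.
Semi-major axis a = (r_p + r_a)/2 = 6.5575×10⁵ km = 6.558×10⁸ m.
Vis-viva: v² = μ(2/r − 1/a) = 1.267×10¹⁷ × (2.572×10⁻⁹ − 1.525×10⁻⁹) = 1.326×10⁸ m²/s².
v = 11520 m/s = 11.52 km/s.

v ≈ 11.5 km/s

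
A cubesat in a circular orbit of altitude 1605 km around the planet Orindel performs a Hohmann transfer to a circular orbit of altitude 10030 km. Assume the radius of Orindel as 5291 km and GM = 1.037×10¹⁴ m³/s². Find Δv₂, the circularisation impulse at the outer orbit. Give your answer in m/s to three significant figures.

Δv ≈ 552 m/s

r₁ = 5291 + 1605 = 6896.0 km = 6.8960×10⁶ m.
r₂ = 5291 + 10030 = 15321 km = 1.5321×10⁷ m.
Transfer ellipse a_t = (r₁ + r₂)/2 = 1.111×10⁷ m.
At r₁: circular v_c1 = √(μ/r₁) = 3878 m/s; transfer-periapsis v_p = √[μ(2/r₁ − 1/a_t)] = 4554 m/s.
At r₂: circular v_c2 = √(μ/r₂) = 2602 m/s; transfer-apoapsis v_a = √[μ(2/r₂ − 1/a_t)] = 2050 m/s.
Δv₂ = v_c2 − v_a = 551.8 m/s.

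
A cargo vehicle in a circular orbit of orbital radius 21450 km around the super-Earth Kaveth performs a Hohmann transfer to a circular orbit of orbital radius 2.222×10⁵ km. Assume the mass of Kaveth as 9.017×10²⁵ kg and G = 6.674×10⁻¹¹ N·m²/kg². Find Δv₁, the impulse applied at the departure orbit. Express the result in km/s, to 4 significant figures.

μ = GM = 6.674×10⁻¹¹ × 9.017×10²⁵ = 6.018×10¹⁵ m³/s².
r₁ = 21450 km = 2.145×10⁷ m.
r₂ = 2.222×10⁵ km = 2.222×10⁸ m.
Transfer ellipse a_t = (r₁ + r₂)/2 = 1.218×10⁸ m.
At r₁: circular v_c1 = √(μ/r₁) = 16750 m/s; transfer-periapsis v_p = √[μ(2/r₁ − 1/a_t)] = 22620 m/s.
Δv₁ = v_p − v_c1 = 5871 m/s.
= 5.871 km/s.

Δv ≈ 5.871 km/s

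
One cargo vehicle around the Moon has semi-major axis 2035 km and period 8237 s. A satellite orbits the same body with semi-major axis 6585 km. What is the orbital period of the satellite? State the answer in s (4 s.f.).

Kepler's third law: T² ∝ a³, so T₂ = T₁ (a₂/a₁)^(3/2).
a₂/a₁ = 3.236, (a₂/a₁)^(3/2) = 5.821.
T₂ = 8237 × 5.821 = 47950 s.

T₂ ≈ 47950 s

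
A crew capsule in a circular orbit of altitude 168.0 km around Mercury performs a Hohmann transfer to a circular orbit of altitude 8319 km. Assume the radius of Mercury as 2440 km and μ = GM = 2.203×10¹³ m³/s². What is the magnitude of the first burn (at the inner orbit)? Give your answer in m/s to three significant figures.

Δv ≈ 781 m/s

r₁ = 2440 + 168.0 = 2608.0 km = 2.6080×10⁶ m.
r₂ = 2440 + 8319 = 10759 km = 1.0759×10⁷ m.
Transfer ellipse a_t = (r₁ + r₂)/2 = 6.684×10⁶ m.
At r₁: circular v_c1 = √(μ/r₁) = 2906 m/s; transfer-periherm v_p = √[μ(2/r₁ − 1/a_t)] = 3688 m/s.
Δv₁ = v_p − v_c1 = 781.2 m/s.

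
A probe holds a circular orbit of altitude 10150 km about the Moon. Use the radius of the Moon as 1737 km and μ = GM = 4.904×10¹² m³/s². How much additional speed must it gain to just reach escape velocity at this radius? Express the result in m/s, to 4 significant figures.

r = 1737 + 10150 = 11887 km = 1.1887×10⁷ m.
Circular speed v_c = √(μ/r) = 642.3 m/s.
Escape speed v_esc = √(2μ/r) = √2 × v_c = 908.4 m/s.
Δv = v_esc − v_c = 266.1 m/s.

Δv ≈ 266.1 m/s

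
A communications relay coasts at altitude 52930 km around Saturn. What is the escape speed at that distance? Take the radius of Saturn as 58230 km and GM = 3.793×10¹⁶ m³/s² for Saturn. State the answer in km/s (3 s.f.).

v_esc ≈ 26.1 km/s

r = 58230 + 52930 = 111160 km = 1.1116×10⁸ m.
Escape speed v_esc = √(2μ/r) = √(2 × 3.793×10¹⁶ / 1.112×10⁸) = √(6.824×10⁸) = 26120 m/s.
= 26.12 km/s.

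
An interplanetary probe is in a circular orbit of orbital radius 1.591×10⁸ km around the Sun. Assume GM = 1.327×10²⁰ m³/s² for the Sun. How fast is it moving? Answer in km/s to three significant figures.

v ≈ 28.9 km/s

r = 1.591×10⁸ km = 1.591×10¹¹ m.
For a circular orbit v = √(μ/r) = √(1.327×10²⁰ / 1.591×10¹¹) = √(8.341×10⁸) = 28880 m/s.
That is 28.88 km/s.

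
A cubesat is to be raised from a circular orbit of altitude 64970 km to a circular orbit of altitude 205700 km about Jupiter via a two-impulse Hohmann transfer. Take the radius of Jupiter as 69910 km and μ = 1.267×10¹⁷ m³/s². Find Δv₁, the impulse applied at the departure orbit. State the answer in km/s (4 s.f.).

Δv ≈ 4.867 km/s

r₁ = 69910 + 64970 = 134880 km = 1.3488×10⁸ m.
r₂ = 69910 + 205700 = 275610 km = 2.7561×10⁸ m.
Transfer ellipse a_t = (r₁ + r₂)/2 = 2.052×10⁸ m.
At r₁: circular v_c1 = √(μ/r₁) = 30650 m/s; transfer-perijove v_p = √[μ(2/r₁ − 1/a_t)] = 35520 m/s.
Δv₁ = v_p − v_c1 = 4867 m/s.
= 4.867 km/s.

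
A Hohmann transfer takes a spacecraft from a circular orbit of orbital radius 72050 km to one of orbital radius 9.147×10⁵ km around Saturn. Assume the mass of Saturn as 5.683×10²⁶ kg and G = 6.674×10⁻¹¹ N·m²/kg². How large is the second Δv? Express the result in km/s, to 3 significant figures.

Δv ≈ 3.98 km/s

μ = GM = 6.674×10⁻¹¹ × 5.683×10²⁶ = 3.793×10¹⁶ m³/s².
r₁ = 72050 km = 7.205×10⁷ m.
r₂ = 9.147×10⁵ km = 9.147×10⁸ m.
Transfer ellipse a_t = (r₁ + r₂)/2 = 4.934×10⁸ m.
At r₁: circular v_c1 = √(μ/r₁) = 22940 m/s; transfer-perikrone v_p = √[μ(2/r₁ − 1/a_t)] = 31240 m/s.
At r₂: circular v_c2 = √(μ/r₂) = 6439 m/s; transfer-apokrone v_a = √[μ(2/r₂ − 1/a_t)] = 2461 m/s.
Δv₂ = v_c2 − v_a = 3979 m/s.
= 3.979 km/s.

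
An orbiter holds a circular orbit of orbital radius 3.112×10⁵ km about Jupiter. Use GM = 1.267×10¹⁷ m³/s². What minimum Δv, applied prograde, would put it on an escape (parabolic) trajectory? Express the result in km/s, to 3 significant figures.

r = 3.112×10⁵ km = 3.112×10⁸ m.
Circular speed v_c = √(μ/r) = 20180 m/s.
Escape speed v_esc = √(2μ/r) = √2 × v_c = 28540 m/s.
Δv = v_esc − v_c = 8358 m/s = 8.358 km/s.

Δv ≈ 8.36 km/s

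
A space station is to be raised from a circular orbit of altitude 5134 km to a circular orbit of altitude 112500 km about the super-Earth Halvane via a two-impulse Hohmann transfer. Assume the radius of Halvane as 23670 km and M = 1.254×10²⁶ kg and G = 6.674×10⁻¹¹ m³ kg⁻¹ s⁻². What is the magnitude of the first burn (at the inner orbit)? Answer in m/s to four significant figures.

μ = GM = 6.674×10⁻¹¹ × 1.254×10²⁶ = 8.369×10¹⁵ m³/s².
r₁ = 23670 + 5134 = 28804 km = 2.8804×10⁷ m.
r₂ = 23670 + 112500 = 136170 km = 1.3617×10⁸ m.
Transfer ellipse a_t = (r₁ + r₂)/2 = 8.249×10⁷ m.
At r₁: circular v_c1 = √(μ/r₁) = 17050 m/s; transfer-periapsis v_p = √[μ(2/r₁ − 1/a_t)] = 21900 m/s.
Δv₁ = v_p − v_c1 = 4855 m/s.

Δv ≈ 4855 m/s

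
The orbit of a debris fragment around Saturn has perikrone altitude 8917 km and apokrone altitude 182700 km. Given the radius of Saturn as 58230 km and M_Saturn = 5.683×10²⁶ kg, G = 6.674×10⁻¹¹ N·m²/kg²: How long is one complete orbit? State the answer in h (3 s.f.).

T ≈ 17.1 h

μ = GM = 6.674×10⁻¹¹ × 5.683×10²⁶ = 3.793×10¹⁶ m³/s².
r_p = 58230 + 8917 = 67147 km = 6.7147×10⁷ m.
r_a = 58230 + 182700 = 240930 km = 2.4093×10⁸ m.
Semi-major axis a = (r_p + r_a)/2 = (67147 + 2.4093×10⁵)/2 = 1.5404×10⁵ km = 1.540×10⁸ m.
By Kepler's third law T = 2π√(a³/μ) = 2π × 9.817×10³ = 6.168×10⁴ s.
= 17.13 h.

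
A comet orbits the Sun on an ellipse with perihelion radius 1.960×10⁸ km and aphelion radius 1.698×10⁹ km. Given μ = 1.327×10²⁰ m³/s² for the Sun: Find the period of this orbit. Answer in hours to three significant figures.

T ≈ 140000 hours

Semi-major axis a = (r_p + r_a)/2 = (1.9600×10⁸ + 1.6980×10⁹)/2 = 9.4700×10⁸ km = 9.470×10¹¹ m.
By Kepler's third law T = 2π√(a³/μ) = 2π × 8.000×10⁷ = 5.027×10⁸ s.
= 1.396×10⁵ hours.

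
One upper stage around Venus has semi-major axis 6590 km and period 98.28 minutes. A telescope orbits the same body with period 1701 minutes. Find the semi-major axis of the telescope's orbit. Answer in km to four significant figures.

a₂ ≈ 44090 km

Kepler's third law: a³ ∝ T², so a₂ = a₁ (T₂/T₁)^(2/3).
T₂/T₁ = 17.31, (T₂/T₁)^(2/3) = 6.691.
a₂ = 6590 × 6.691 = 44090 km.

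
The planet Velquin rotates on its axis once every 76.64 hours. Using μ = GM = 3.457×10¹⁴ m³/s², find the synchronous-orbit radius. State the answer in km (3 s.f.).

T = 76.64 hours = 2.759×10⁵ s.
A synchronous orbit has period T, so by Kepler's third law a = (μT²/4π²)^(1/3).
μT²/4π² = 3.457×10¹⁴ × (2.759×10⁵)² / 39.48 = 6.666×10²³ m³.
a = 8.735×10⁷ m = 87354 km.

r_sync ≈ 87400 km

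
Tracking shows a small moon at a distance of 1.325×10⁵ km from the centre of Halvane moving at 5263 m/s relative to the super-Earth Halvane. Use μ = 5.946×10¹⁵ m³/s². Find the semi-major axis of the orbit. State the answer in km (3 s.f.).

a ≈ 95800 km

r = 1.325×10⁸ m.
Vis-viva rearranged: 1/a = 2/r − v²/μ = 1.509×10⁻⁸ − 4.658×10⁻⁹ = 1.044×10⁻⁸ m⁻¹.
a = 9.582×10⁷ m = 95823 km.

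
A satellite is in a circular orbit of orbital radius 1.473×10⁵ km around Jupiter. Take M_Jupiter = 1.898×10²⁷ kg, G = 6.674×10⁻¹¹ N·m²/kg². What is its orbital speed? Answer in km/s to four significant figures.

v ≈ 29.33 km/s

μ = GM = 6.674×10⁻¹¹ × 1.898×10²⁷ = 1.267×10¹⁷ m³/s².
r = 1.473×10⁵ km = 1.473×10⁸ m.
For a circular orbit v = √(μ/r) = √(1.267×10¹⁷ / 1.473×10⁸) = √(8.600×10⁸) = 29330 m/s.
That is 29.33 km/s.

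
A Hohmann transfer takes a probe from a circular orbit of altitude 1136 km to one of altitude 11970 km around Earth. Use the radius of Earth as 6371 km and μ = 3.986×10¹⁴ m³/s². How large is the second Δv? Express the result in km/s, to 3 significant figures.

Δv ≈ 1.11 km/s

r₁ = 6371 + 1136 = 7507.0 km = 7.5070×10⁶ m.
r₂ = 6371 + 11970 = 18341 km = 1.8341×10⁷ m.
Transfer ellipse a_t = (r₁ + r₂)/2 = 1.292×10⁷ m.
At r₁: circular v_c1 = √(μ/r₁) = 7287 m/s; transfer-perigee v_p = √[μ(2/r₁ − 1/a_t)] = 8681 m/s.
At r₂: circular v_c2 = √(μ/r₂) = 4662 m/s; transfer-apogee v_a = √[μ(2/r₂ − 1/a_t)] = 3553 m/s.
Δv₂ = v_c2 − v_a = 1109 m/s.
= 1.109 km/s.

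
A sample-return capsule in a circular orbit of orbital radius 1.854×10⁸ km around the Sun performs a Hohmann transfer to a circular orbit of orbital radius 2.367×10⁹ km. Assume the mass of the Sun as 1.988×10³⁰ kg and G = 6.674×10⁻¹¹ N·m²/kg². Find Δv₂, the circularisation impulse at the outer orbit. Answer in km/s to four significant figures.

Δv ≈ 4.633 km/s

μ = GM = 6.674×10⁻¹¹ × 1.988×10³⁰ = 1.327×10²⁰ m³/s².
r₁ = 1.854×10⁸ km = 1.854×10¹¹ m.
r₂ = 2.367×10⁹ km = 2.367×10¹² m.
Transfer ellipse a_t = (r₁ + r₂)/2 = 1.276×10¹² m.
At r₁: circular v_c1 = √(μ/r₁) = 26750 m/s; transfer-perihelion v_p = √[μ(2/r₁ − 1/a_t)] = 36430 m/s.
At r₂: circular v_c2 = √(μ/r₂) = 7487 m/s; transfer-aphelion v_a = √[μ(2/r₂ − 1/a_t)] = 2854 m/s.
Δv₂ = v_c2 − v_a = 4633 m/s.
= 4.633 km/s.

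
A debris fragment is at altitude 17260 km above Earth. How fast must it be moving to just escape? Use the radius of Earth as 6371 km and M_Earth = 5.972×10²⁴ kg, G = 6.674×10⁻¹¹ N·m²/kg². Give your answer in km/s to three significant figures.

μ = GM = 6.674×10⁻¹¹ × 5.972×10²⁴ = 3.986×10¹⁴ m³/s².
r = 6371 + 17260 = 23631 km = 2.3631×10⁷ m.
Escape speed v_esc = √(2μ/r) = √(2 × 3.986×10¹⁴ / 2.363×10⁷) = √(3.373×10⁷) = 5808 m/s.
= 5.808 km/s.

v_esc ≈ 5.81 km/s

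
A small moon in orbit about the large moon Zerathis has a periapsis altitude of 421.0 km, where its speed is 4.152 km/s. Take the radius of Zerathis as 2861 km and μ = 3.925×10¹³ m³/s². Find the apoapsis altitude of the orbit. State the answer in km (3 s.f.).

r_p = 2861 + 421.0 = 3282.0 km = 3.282×10⁶ m.
Specific energy ε = v²/2 − μ/r = -3.340×10⁶ J/kg, so a = −μ/(2ε) = 5.876×10⁶ m.
The apsides satisfy r_p + r_a = 2a, so the apoapsis radius is 2a − r_p = 8.471×10⁶ m = 8470.8 km.
Apoapsis altitude = 8470.8 − 2861 = 5609.8 km.

apoapsis altitude ≈ 5610 km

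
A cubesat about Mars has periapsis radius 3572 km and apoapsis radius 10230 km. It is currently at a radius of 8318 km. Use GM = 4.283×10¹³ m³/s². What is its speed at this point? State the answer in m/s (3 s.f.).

Semi-major axis a = (r_p + r_a)/2 = 6901.0 km = 6.901×10⁶ m.
Vis-viva: v² = μ(2/r − 1/a) = 4.283×10¹³ × (2.404×10⁻⁷ − 1.449×10⁻⁷) = 4.092×10⁶ m²/s².
v = 2023 m/s.

v ≈ 2020 m/s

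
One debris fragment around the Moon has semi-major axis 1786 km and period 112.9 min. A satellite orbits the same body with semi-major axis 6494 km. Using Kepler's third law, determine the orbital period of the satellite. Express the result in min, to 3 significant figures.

Kepler's third law: T² ∝ a³, so T₂ = T₁ (a₂/a₁)^(3/2).
a₂/a₁ = 3.636, (a₂/a₁)^(3/2) = 6.933.
T₂ = 112.9 × 6.933 = 782.8 min.

T₂ ≈ 783 min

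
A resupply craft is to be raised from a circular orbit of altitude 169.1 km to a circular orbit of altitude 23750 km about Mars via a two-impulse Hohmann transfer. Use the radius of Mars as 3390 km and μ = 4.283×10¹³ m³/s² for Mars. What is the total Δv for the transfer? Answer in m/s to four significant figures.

r₁ = 3390 + 169.1 = 3559.1 km = 3.5591×10⁶ m.
r₂ = 3390 + 23750 = 27140 km = 2.7140×10⁷ m.
Transfer ellipse a_t = (r₁ + r₂)/2 = 1.535×10⁷ m.
At r₁: circular v_c1 = √(μ/r₁) = 3469 m/s; transfer-periapsis v_p = √[μ(2/r₁ − 1/a_t)] = 4613 m/s.
Δv₁ = v_p − v_c1 = 1144 m/s.
At r₂: circular v_c2 = √(μ/r₂) = 1256 m/s; transfer-apoapsis v_a = √[μ(2/r₂ − 1/a_t)] = 604.9 m/s.
Δv₂ = v_c2 − v_a = 651.3 m/s.
Total Δv = Δv₁ + Δv₂ = 1795 m/s.

Δv_total ≈ 1795 m/s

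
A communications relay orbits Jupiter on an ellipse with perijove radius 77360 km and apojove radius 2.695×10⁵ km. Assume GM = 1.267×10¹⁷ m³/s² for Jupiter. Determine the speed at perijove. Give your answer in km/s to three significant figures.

Semi-major axis a = (r_p + r_a)/2 = 1.7343×10⁵ km = 1.734×10⁸ m.
Vis-viva: v² = μ(2/r − 1/a) = 1.267×10¹⁷ × (2.585×10⁻⁸ − 5.766×10⁻⁹) = 2.545×10⁹ m²/s².
v = 50450 m/s = 50.45 km/s.

v ≈ 50.4 km/s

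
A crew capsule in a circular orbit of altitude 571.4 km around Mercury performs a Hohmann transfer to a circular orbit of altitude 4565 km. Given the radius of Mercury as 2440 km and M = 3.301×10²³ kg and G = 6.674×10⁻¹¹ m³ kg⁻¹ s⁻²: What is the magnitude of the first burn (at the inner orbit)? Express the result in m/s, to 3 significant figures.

μ = GM = 6.674×10⁻¹¹ × 3.301×10²³ = 2.203×10¹³ m³/s².
r₁ = 2440 + 571.4 = 3011.4 km = 3.0114×10⁶ m.
r₂ = 2440 + 4565 = 7005.0 km = 7.0050×10⁶ m.
Transfer ellipse a_t = (r₁ + r₂)/2 = 5.008×10⁶ m.
At r₁: circular v_c1 = √(μ/r₁) = 2705 m/s; transfer-periherm v_p = √[μ(2/r₁ − 1/a_t)] = 3199 m/s.
Δv₁ = v_p − v_c1 = 494.1 m/s.

Δv ≈ 494 m/s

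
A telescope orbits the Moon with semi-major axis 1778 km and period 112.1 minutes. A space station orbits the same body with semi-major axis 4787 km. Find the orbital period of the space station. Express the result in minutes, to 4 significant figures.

Kepler's third law: T² ∝ a³, so T₂ = T₁ (a₂/a₁)^(3/2).
a₂/a₁ = 2.692, (a₂/a₁)^(3/2) = 4.418.
T₂ = 112.1 × 4.418 = 495.2 minutes.

T₂ ≈ 495.2 minutes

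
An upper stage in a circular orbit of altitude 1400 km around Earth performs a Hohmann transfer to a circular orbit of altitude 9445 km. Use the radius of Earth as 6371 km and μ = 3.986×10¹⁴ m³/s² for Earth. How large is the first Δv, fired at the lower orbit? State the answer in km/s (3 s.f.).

r₁ = 6371 + 1400 = 7771.0 km = 7.7710×10⁶ m.
r₂ = 6371 + 9445 = 15816 km = 1.5816×10⁷ m.
Transfer ellipse a_t = (r₁ + r₂)/2 = 1.179×10⁷ m.
At r₁: circular v_c1 = √(μ/r₁) = 7162 m/s; transfer-perigee v_p = √[μ(2/r₁ − 1/a_t)] = 8294 m/s.
Δv₁ = v_p − v_c1 = 1132 m/s.
= 1.132 km/s.

Δv ≈ 1.13 km/s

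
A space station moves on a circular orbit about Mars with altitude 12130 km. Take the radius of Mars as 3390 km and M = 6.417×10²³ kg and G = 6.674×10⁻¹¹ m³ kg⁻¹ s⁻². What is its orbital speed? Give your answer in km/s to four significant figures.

v ≈ 1.661 km/s

μ = GM = 6.674×10⁻¹¹ × 6.417×10²³ = 4.283×10¹³ m³/s².
r = 3390 + 12130 = 15520 km = 1.5520×10⁷ m.
For a circular orbit v = √(μ/r) = √(4.283×10¹³ / 1.552×10⁷) = √(2.759×10⁶) = 1661 m/s.
That is 1.661 km/s.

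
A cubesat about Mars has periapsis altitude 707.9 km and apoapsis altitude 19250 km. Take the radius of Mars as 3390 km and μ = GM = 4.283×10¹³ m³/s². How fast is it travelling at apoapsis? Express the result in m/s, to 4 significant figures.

r_p = 3390 + 707.9 = 4097.9 km = 4.0979×10⁶ m.
r_a = 3390 + 19250 = 22640 km = 2.2640×10⁷ m.
Semi-major axis a = (r_p + r_a)/2 = 13369 km = 1.337×10⁷ m.
Vis-viva: v² = μ(2/r − 1/a) = 4.283×10¹³ × (8.834×10⁻⁸ − 7.480×10⁻⁸) = 5.799×10⁵ m²/s².
v = 761.5 m/s.

v ≈ 761.5 m/s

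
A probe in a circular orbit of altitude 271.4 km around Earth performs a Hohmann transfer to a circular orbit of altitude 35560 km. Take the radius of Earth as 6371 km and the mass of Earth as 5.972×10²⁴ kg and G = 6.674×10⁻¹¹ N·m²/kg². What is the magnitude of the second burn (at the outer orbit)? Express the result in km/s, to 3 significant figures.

Δv ≈ 1.47 km/s

μ = GM = 6.674×10⁻¹¹ × 5.972×10²⁴ = 3.986×10¹⁴ m³/s².
r₁ = 6371 + 271.4 = 6642.4 km = 6.6424×10⁶ m.
r₂ = 6371 + 35560 = 41931 km = 4.1931×10⁷ m.
Transfer ellipse a_t = (r₁ + r₂)/2 = 2.429×10⁷ m.
At r₁: circular v_c1 = √(μ/r₁) = 7746 m/s; transfer-perigee v_p = √[μ(2/r₁ − 1/a_t)] = 10180 m/s.
At r₂: circular v_c2 = √(μ/r₂) = 3083 m/s; transfer-apogee v_a = √[μ(2/r₂ − 1/a_t)] = 1612 m/s.
Δv₂ = v_c2 − v_a = 1471 m/s.
= 1.471 km/s.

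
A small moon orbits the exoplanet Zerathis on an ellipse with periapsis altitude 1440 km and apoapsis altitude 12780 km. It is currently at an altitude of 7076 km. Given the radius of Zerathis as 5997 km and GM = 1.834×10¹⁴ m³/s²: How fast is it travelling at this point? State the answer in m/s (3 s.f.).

r_p = 5997 + 1440 = 7437.0 km = 7.4370×10⁶ m.
r_a = 5997 + 12780 = 18777 km = 1.8777×10⁷ m.
r = 5997 + 7076 = 13073 km = 1.307×10⁷ m.
Semi-major axis a = (r_p + r_a)/2 = 13107 km = 1.311×10⁷ m.
Vis-viva: v² = μ(2/r − 1/a) = 1.834×10¹⁴ × (1.530×10⁻⁷ − 7.630×10⁻⁸) = 1.407×10⁷ m²/s².
v = 3750 m/s.

v ≈ 3750 m/s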